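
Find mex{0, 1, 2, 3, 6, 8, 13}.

4

The values 0, 1, 2, 3 are all present; 4 is the first non-negative integer missing from the set.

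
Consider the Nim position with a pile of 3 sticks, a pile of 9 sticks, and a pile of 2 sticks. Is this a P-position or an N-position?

Compute the nim-sum pairwise:
3 ⊕ 9 = 10
10 ⊕ 2 = 8
The nim-sum is 8 ≠ 0, so this is an N-position: the player to move can win.

N-position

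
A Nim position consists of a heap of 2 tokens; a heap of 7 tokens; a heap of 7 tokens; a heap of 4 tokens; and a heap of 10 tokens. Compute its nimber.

12

Nim-sum: 2 ⊕ 7 ⊕ 7 ⊕ 4 ⊕ 10 = 12.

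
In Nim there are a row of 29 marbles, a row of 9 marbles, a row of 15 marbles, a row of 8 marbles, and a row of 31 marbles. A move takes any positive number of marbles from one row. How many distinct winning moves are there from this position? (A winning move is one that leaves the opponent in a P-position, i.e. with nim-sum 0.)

5

Bitwise XOR of the heap sizes:
  11101  (29)
  01001  (9)
  01111  (15)
  01000  (8)
  11111  (31)
  -----
  01100  (12)
The overall nim-sum is X = 12. A row of size p has a winning move iff p XOR X < p (reduce it to p XOR X).
  29: 29 XOR 12 = 17 < 29 — winning move (to 17).
  9: 9 XOR 12 = 5 < 9 — winning move (to 5).
  15: 15 XOR 12 = 3 < 15 — winning move (to 3).
  8: 8 XOR 12 = 4 < 8 — winning move (to 4).
  31: 31 XOR 12 = 19 < 31 — winning move (to 19).
That gives 5 winning moves.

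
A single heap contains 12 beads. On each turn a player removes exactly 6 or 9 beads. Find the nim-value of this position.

Grundy values for subtraction set {6, 9}:
g(0) = mex{} = 0
g(1) = mex{} = 0
g(2) = mex{} = 0
g(3) = mex{} = 0
g(4) = mex{} = 0
g(5) = mex{} = 0
g(6) = mex{0} = 1
g(7) = mex{0} = 1
g(8) = mex{0} = 1
g(9) = mex{0} = 1
g(10) = mex{0} = 1
g(11) = mex{0} = 1
g(12) = mex{0,1} = 2
So g(12) = 2.

2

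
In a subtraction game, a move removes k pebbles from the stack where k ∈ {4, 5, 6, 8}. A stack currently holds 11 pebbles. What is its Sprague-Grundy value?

Compute g(0), g(1), … for moves {4, 5, 6, 8}:
k:     0  1  2  3  4  5  6  7  8  9 10 11
g(k):  0  0  0  0  1  1  1  1  2  2  2  2
So g(11) = 2.

2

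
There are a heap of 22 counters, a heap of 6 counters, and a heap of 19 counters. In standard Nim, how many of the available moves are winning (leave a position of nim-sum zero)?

3

In binary:
  10110  (22)
  00110  (6)
  10011  (19)
  -----
  00011  (3)
The overall nim-sum is X = 3. A heap of size p has a winning move iff p XOR X < p (reduce it to p XOR X).
  22: 22 XOR 3 = 21 < 22 — winning move (to 21).
  6: 6 XOR 3 = 5 < 6 — winning move (to 5).
  19: 19 XOR 3 = 16 < 19 — winning move (to 16).
That gives 3 winning moves.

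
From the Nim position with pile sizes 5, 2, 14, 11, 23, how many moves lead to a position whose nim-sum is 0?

1

Nim-sum: 5 ^ 2 ^ 14 ^ 11 ^ 23 = 21.
The overall nim-sum is X = 21. A pile of size p has a winning move iff p XOR X < p (reduce it to p XOR X).
  5: 5 XOR 21 = 16 ≥ 5 — no move.
  2: 2 XOR 21 = 23 ≥ 2 — no move.
  14: 14 XOR 21 = 27 ≥ 14 — no move.
  11: 11 XOR 21 = 30 ≥ 11 — no move.
  23: 23 XOR 21 = 2 < 23 — winning move (to 2).
That gives 1 winning move.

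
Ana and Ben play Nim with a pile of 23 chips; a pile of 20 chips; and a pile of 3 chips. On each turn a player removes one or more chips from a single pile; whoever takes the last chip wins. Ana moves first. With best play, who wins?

Ben wins

Compute the nim-sum pairwise:
23 XOR 20 = 3
3 XOR 3 = 0
The nim-sum is 0, so this is a P-position: the player to move is in a losing position under optimal play; Ana is about to move from it and so loses — Ben wins.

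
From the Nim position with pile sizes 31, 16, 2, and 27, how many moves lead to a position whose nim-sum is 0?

3

Bitwise XOR of the heap sizes:
  11111  (31)
  10000  (16)
  00010  (2)
  11011  (27)
  -----
  10110  (22)
The overall nim-sum is X = 22. A pile of size p has a winning move iff p XOR X < p (reduce it to p XOR X).
  31: 31 XOR 22 = 9 < 31 — winning move (to 9).
  16: 16 XOR 22 = 6 < 16 — winning move (to 6).
  2: 2 XOR 22 = 20 ≥ 2 — no move.
  27: 27 XOR 22 = 13 < 27 — winning move (to 13).
That gives 3 winning moves.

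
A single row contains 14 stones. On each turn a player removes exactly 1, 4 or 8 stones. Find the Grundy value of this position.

Compute g(0), g(1), … for moves {1, 4, 8}:
g(0) = mex{} = 0
g(1) = mex{0} = 1
g(2) = mex{1} = 0
g(3) = mex{0} = 1
g(4) = mex{0,1} = 2
g(5) = mex{1,2} = 0
g(6) = mex{0} = 1
g(7) = mex{1} = 0
g(8) = mex{0,2} = 1
g(9) = mex{0,1} = 2
g(10) = mex{0,1,2} = 3
g(11) = mex{0,1,3} = 2
g(12) = mex{1,2} = 0
g(13) = mex{0,2} = 1
g(14) = mex{1,3} = 0
So g(14) = 0.

0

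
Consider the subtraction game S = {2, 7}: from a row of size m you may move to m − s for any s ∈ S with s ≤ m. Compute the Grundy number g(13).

0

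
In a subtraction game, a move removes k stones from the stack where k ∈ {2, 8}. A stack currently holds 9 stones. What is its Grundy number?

2

Grundy values for subtraction set {2, 8}:
g(0) = mex{} = 0
g(1) = mex{} = 0
g(2) = mex{0} = 1
g(3) = mex{0} = 1
g(4) = mex{1} = 0
g(5) = mex{1} = 0
g(6) = mex{0} = 1
g(7) = mex{0} = 1
g(8) = mex{0,1} = 2
g(9) = mex{0,1} = 2
So g(9) = 2.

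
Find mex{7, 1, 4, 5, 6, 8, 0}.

The values 0, 1 are all present; 2 is the first non-negative integer missing from the set.

2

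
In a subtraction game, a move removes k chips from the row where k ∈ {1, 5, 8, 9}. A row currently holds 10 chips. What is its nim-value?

Compute g(0), g(1), … for moves {1, 5, 8, 9}:
k:     0  1  2  3  4  5  6  7  8  9 10
g(k):  0  1  0  1  0  1  0  1  2  3  2
So g(10) = 2.

2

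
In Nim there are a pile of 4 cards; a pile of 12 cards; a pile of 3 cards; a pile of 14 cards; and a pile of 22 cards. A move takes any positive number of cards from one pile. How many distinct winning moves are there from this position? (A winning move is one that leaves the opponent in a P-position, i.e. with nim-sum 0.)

1

Nim-sum: 4 XOR 12 XOR 3 XOR 14 XOR 22 = 19.
The overall nim-sum is X = 19. A pile of size p has a winning move iff p XOR X < p (reduce it to p XOR X).
  4: 4 XOR 19 = 23 ≥ 4 — no move.
  12: 12 XOR 19 = 31 ≥ 12 — no move.
  3: 3 XOR 19 = 16 ≥ 3 — no move.
  14: 14 XOR 19 = 29 ≥ 14 — no move.
  22: 22 XOR 19 = 5 < 22 — winning move (to 5).
That gives 1 winning move.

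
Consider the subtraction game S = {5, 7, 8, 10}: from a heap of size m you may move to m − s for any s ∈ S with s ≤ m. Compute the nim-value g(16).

0

Grundy values for subtraction set {5, 7, 8, 10}:
k:     0  1  2  3  4  5  6  7  8  9 10 11 12 13 14 15 16
g(k):  0  0  0  0  0  1  1  1  1  1  2  2  2  2  2  0  0
So g(16) = 0.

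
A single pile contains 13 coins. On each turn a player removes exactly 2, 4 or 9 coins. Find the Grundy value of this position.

0

Compute g(0), g(1), … for moves {2, 4, 9}:
g(0) = mex{} = 0
g(1) = mex{} = 0
g(2) = mex{0} = 1
g(3) = mex{0} = 1
g(4) = mex{0,1} = 2
g(5) = mex{0,1} = 2
g(6) = mex{1,2} = 0
g(7) = mex{1,2} = 0
g(8) = mex{0,2} = 1
g(9) = mex{0,2} = 1
g(10) = mex{0,1} = 2
g(11) = mex{0,1} = 2
g(12) = mex{1,2} = 0
g(13) = mex{1,2} = 0
So g(13) = 0.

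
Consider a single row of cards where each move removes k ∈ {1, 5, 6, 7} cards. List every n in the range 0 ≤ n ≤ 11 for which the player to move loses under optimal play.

0, 2, 4

Compute g(0), g(1), … for moves {1, 5, 6, 7}:
g(0) = mex{} = 0
g(1) = mex{0} = 1
g(2) = mex{1} = 0
g(3) = mex{0} = 1
g(4) = mex{1} = 0
g(5) = mex{0} = 1
g(6) = mex{0,1} = 2
g(7) = mex{0,1,2} = 3
g(8) = mex{0,1,3} = 2
g(9) = mex{0,1,2} = 3
g(10) = mex{0,1,3} = 2
g(11) = mex{0,1,2} = 3
The P-positions (g = 0) in 0..11 are 0, 2, 4.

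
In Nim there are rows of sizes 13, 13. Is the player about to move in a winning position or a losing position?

In binary:
  1101  (13)
  1101  (13)
  ----
  0000  (0)
The nim-sum is 0, so this is a P-position: the player to move is in a losing position under optimal play.

Losing position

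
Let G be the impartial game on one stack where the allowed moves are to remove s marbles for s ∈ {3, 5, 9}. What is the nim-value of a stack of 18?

0

Compute g(0), g(1), … for moves {3, 5, 9}:
k:     0  1  2  3  4  5  6  7  8  9 10 11 12 13 14 15 16 17 18
g(k):  0  0  0  1  1  1  2  2  0  3  3  1  0  2  0  1  0  1  0
So g(18) = 0.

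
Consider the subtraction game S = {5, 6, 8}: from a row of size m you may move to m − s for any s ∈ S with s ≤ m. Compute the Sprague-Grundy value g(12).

2

Grundy values for subtraction set {5, 6, 8}:
g(0) = mex{} = 0
g(1) = mex{} = 0
g(2) = mex{} = 0
g(3) = mex{} = 0
g(4) = mex{} = 0
g(5) = mex{0} = 1
g(6) = mex{0} = 1
g(7) = mex{0} = 1
g(8) = mex{0} = 1
g(9) = mex{0} = 1
g(10) = mex{0,1} = 2
g(11) = mex{0,1} = 2
g(12) = mex{0,1} = 2
So g(12) = 2.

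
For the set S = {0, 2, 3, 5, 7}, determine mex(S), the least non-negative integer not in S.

0 is in the set but 1 is not, so the mex is 1.

1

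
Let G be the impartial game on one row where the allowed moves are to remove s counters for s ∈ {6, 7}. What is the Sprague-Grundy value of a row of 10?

1

Grundy values for subtraction set {6, 7}:
k:     0  1  2  3  4  5  6  7  8  9 10
g(k):  0  0  0  0  0  0  1  1  1  1  1
So g(10) = 1.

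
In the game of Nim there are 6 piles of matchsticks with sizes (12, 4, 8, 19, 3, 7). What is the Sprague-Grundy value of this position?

Nim-sum: 12 XOR 4 XOR 8 XOR 19 XOR 3 XOR 7 = 23.

23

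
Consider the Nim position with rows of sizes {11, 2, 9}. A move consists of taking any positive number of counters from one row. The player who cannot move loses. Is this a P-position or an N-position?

Nim-sum: 11 ^ 2 ^ 9 = 0.
The nim-sum is 0, so this is a P-position: the player to move is in a losing position under optimal play.

P-position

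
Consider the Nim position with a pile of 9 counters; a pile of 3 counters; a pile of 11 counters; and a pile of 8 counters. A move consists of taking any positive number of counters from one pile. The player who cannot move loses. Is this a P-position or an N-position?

Nim-sum: 9 XOR 3 XOR 11 XOR 8 = 9.
The nim-sum is 9 ≠ 0, so this is an N-position: the player to move can win.

N-position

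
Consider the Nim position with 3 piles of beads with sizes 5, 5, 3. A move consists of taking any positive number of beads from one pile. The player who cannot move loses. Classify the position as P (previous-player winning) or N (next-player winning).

Nim-sum: 5 ^ 5 ^ 3 = 3.
The nim-sum is 3 ≠ 0, so this is an N-position: the player to move can win.

N-position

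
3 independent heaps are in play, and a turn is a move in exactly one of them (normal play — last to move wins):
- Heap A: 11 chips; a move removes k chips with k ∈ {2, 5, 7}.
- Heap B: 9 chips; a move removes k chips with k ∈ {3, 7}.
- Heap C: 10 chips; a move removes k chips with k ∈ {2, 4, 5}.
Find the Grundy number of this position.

3

Grundy values for heap A (subtraction set {2, 5, 7}):
k:     0  1  2  3  4  5  6  7  8  9 10 11
g(k):  0  0  1  1  0  2  1  3  2  2  0  3
So g(11) = 3.
Build the Grundy sequence for heap B with g(k) = mex{g(k−s) : s ∈ {3, 7}, s ≤ k}:
k:     0  1  2  3  4  5  6  7  8  9
g(k):  0  0  0  1  1  1  0  2  2  1
So g(9) = 1.
Grundy values for heap C (subtraction set {2, 4, 5}):
g(0) = mex{} = 0
g(1) = mex{} = 0
g(2) = mex{0} = 1
g(3) = mex{0} = 1
g(4) = mex{0,1} = 2
g(5) = mex{0,1} = 2
g(6) = mex{0,1,2} = 3
g(7) = mex{1,2} = 0
g(8) = mex{1,2,3} = 0
g(9) = mex{0,2} = 1
g(10) = mex{0,2,3} = 1
So g(10) = 1.
By the Sprague-Grundy theorem, the Grundy value of a sum of independent games is the XOR of the component values.
Combined value = 3 XOR 1 XOR 1 = 3.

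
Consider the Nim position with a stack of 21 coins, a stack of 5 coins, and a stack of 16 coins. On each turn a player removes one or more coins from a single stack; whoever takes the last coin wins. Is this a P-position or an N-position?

P-position

Compute the nim-sum pairwise:
21 ⊕ 5 = 16
16 ⊕ 16 = 0
The nim-sum is 0, so this is a P-position: the player to move is in a losing position under optimal play.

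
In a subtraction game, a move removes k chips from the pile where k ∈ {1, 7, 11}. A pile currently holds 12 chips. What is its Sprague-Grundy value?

Build the Grundy sequence with g(k) = mex{g(k−s) : s ∈ {1, 7, 11}, s ≤ k}:
k:     0  1  2  3  4  5  6  7  8  9 10 11 12
g(k):  0  1  0  1  0  1  0  1  0  1  0  1  0
So g(12) = 0.

0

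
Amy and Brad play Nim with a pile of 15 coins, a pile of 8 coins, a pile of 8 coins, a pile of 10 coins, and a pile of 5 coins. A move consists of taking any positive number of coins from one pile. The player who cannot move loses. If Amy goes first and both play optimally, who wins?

Compute the nim-sum pairwise:
15 XOR 8 = 7
7 XOR 8 = 15
15 XOR 10 = 5
5 XOR 5 = 0
The nim-sum is 0, so this is a P-position: the player to move is in a losing position under optimal play; Amy is about to move from it and so loses — Brad wins.

Brad wins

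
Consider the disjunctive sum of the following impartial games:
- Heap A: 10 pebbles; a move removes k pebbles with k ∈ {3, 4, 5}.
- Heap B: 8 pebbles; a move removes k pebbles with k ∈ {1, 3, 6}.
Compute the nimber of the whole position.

2

Build the Grundy sequence for heap A with g(k) = mex{g(k−s) : s ∈ {3, 4, 5}, s ≤ k}:
k:     0  1  2  3  4  5  6  7  8  9 10
g(k):  0  0  0  1  1  1  2  2  0  0  0
So g(10) = 0.
Grundy values for heap B (subtraction set {1, 3, 6}):
k:     0  1  2  3  4  5  6  7  8
g(k):  0  1  0  1  0  1  2  3  2
So g(8) = 2.
By the Sprague-Grundy theorem, the Grundy value of a sum of independent games is the XOR of the component values.
Combined value = 0 ⊕ 2 = 2.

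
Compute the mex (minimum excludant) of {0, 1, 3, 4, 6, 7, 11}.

2

The values 0, 1 are all present; 2 is the first non-negative integer missing from the set.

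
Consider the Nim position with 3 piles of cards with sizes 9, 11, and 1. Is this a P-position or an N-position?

Bitwise XOR of the heap sizes:
  1001  (9)
  1011  (11)
  0001  (1)
  ----
  0011  (3)
The nim-sum is 3 ≠ 0, so this is an N-position: the player to move can win.

N-position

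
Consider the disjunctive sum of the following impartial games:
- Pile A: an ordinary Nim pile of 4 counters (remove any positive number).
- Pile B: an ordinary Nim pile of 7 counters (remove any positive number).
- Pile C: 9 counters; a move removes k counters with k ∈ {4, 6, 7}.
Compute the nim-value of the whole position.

1

Pile A is a plain Nim pile of size 4, so its Grundy value is 4.
Pile B is a plain Nim pile of size 7, so its Grundy value is 7.
Grundy values for pile C (subtraction set {4, 6, 7}):
k:     0  1  2  3  4  5  6  7  8  9
g(k):  0  0  0  0  1  1  1  1  2  2
So g(9) = 2.
The value of a disjunctive sum is the nim-sum of the parts.
Combined value = 4 XOR 7 XOR 2 = 1.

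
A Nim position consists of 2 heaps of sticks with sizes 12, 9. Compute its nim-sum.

5

Nim-sum: 12 XOR 9 = 5.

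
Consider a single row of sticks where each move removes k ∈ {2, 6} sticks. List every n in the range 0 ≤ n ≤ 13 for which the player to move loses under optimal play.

0, 1, 4, 5, 8, 9, 12, 13

Grundy values for subtraction set {2, 6}:
g(0) = mex{} = 0
g(1) = mex{} = 0
g(2) = mex{0} = 1
g(3) = mex{0} = 1
g(4) = mex{1} = 0
g(5) = mex{1} = 0
g(6) = mex{0} = 1
g(7) = mex{0} = 1
g(8) = mex{1} = 0
g(9) = mex{1} = 0
g(10) = mex{0} = 1
g(11) = mex{0} = 1
g(12) = mex{1} = 0
g(13) = mex{1} = 0
The P-positions (g = 0) in 0..13 are 0, 1, 4, 5, 8, 9, 12, 13.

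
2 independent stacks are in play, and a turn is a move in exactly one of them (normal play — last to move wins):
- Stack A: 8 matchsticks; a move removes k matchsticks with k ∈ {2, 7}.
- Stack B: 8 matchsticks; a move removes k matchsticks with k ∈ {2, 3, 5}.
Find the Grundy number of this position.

2

Build the Grundy sequence for stack A with g(k) = mex{g(k−s) : s ∈ {2, 7}, s ≤ k}:
k:     0  1  2  3  4  5  6  7  8
g(k):  0  0  1  1  0  0  1  1  2
So g(8) = 2.
For stack B, compute g(0), g(1), … with moves {2, 3, 5}:
g(0) = mex{} = 0
g(1) = mex{} = 0
g(2) = mex{0} = 1
g(3) = mex{0} = 1
g(4) = mex{0,1} = 2
g(5) = mex{0,1} = 2
g(6) = mex{0,1,2} = 3
g(7) = mex{1,2} = 0
g(8) = mex{1,2,3} = 0
So g(8) = 0.
The value of a disjunctive sum is the nim-sum of the parts.
Combined value = 2 XOR 0 = 2.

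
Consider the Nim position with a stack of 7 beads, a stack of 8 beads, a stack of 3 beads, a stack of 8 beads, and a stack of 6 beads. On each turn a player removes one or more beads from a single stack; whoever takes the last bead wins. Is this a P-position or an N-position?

N-position

In binary:
  0111  (7)
  1000  (8)
  0011  (3)
  1000  (8)
  0110  (6)
  ----
  0010  (2)
The nim-sum is 2 ≠ 0, so this is an N-position: the player to move can win.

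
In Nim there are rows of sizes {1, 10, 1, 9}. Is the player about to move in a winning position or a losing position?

Winning position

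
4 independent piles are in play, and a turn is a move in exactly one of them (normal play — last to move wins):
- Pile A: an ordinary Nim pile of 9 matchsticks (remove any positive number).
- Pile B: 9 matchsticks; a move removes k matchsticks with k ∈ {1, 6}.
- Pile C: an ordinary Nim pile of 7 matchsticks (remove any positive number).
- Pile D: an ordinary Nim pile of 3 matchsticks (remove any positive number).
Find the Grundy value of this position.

Pile A is a plain Nim pile of size 9, so its Grundy value is 9.
Grundy values for pile B (subtraction set {1, 6}):
k:     0  1  2  3  4  5  6  7  8  9
g(k):  0  1  0  1  0  1  2  0  1  0
So g(9) = 0.
Pile C is a plain Nim pile of size 7, so its Grundy value is 7.
Pile D is a plain Nim pile of size 3, so its Grundy value is 3.
The value of a disjunctive sum is the nim-sum of the parts.
Combined value = 9 XOR 0 XOR 7 XOR 3 = 13.

13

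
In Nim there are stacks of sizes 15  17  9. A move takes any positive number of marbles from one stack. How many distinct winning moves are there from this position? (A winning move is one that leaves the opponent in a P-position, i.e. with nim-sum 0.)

1

Write each in binary and XOR column by column:
  01111  (15)
  10001  (17)
  01001  (9)
  -----
  10111  (23)
The overall nim-sum is X = 23. A stack of size p has a winning move iff p XOR X < p (reduce it to p XOR X).
  15: 15 XOR 23 = 24 ≥ 15 — no move.
  17: 17 XOR 23 = 6 < 17 — winning move (to 6).
  9: 9 XOR 23 = 30 ≥ 9 — no move.
That gives 1 winning move.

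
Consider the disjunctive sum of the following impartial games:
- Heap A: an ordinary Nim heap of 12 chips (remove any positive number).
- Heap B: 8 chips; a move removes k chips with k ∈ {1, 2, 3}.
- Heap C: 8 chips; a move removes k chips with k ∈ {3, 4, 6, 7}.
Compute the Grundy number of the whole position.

14

Heap A is a plain Nim heap of size 12, so its Grundy value is 12.
Grundy values for heap B (subtraction set {1, 2, 3}):
k:     0  1  2  3  4  5  6  7  8
g(k):  0  1  2  3  0  1  2  3  0
So g(8) = 0.
Grundy values for heap C (subtraction set {3, 4, 6, 7}):
g(0) = mex{} = 0
g(1) = mex{} = 0
g(2) = mex{} = 0
g(3) = mex{0} = 1
g(4) = mex{0} = 1
g(5) = mex{0} = 1
g(6) = mex{0,1} = 2
g(7) = mex{0,1} = 2
g(8) = mex{0,1} = 2
So g(8) = 2.
By the Sprague-Grundy theorem, the Grundy value of a sum of independent games is the XOR of the component values.
Combined value = 12 XOR 0 XOR 2 = 14.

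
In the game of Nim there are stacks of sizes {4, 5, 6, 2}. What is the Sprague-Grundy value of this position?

5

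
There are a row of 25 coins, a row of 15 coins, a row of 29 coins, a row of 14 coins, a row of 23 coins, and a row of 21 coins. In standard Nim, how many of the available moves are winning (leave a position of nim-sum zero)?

5

In binary:
  11001  (25)
  01111  (15)
  11101  (29)
  01110  (14)
  10111  (23)
  10101  (21)
  -----
  00111  (7)
The overall nim-sum is X = 7. A row of size p has a winning move iff p XOR X < p (reduce it to p XOR X).
  25: 25 XOR 7 = 30 ≥ 25 — no move.
  15: 15 XOR 7 = 8 < 15 — winning move (to 8).
  29: 29 XOR 7 = 26 < 29 — winning move (to 26).
  14: 14 XOR 7 = 9 < 14 — winning move (to 9).
  23: 23 XOR 7 = 16 < 23 — winning move (to 16).
  21: 21 XOR 7 = 18 < 21 — winning move (to 18).
That gives 5 winning moves.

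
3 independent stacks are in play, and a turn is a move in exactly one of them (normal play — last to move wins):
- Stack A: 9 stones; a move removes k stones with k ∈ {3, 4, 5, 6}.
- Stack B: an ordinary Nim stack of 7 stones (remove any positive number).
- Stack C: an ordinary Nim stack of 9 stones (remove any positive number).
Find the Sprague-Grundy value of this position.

Build the Grundy sequence for stack A with g(k) = mex{g(k−s) : s ∈ {3, 4, 5, 6}, s ≤ k}:
g(0) = mex{} = 0
g(1) = mex{} = 0
g(2) = mex{} = 0
g(3) = mex{0} = 1
g(4) = mex{0} = 1
g(5) = mex{0} = 1
g(6) = mex{0,1} = 2
g(7) = mex{0,1} = 2
g(8) = mex{0,1} = 2
g(9) = mex{1,2} = 0
So g(9) = 0.
Stack B is a plain Nim stack of size 7, so its Grundy value is 7.
Stack C is a plain Nim stack of size 9, so its Grundy value is 9.
The value of a disjunctive sum is the nim-sum of the parts.
Combined value = 0 ⊕ 7 ⊕ 9 = 14.

14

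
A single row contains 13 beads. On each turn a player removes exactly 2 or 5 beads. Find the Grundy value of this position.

1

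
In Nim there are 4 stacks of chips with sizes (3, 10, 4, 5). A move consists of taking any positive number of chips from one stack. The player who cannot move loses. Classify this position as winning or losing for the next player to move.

Compute the nim-sum pairwise:
3 XOR 10 = 9
9 XOR 4 = 13
13 XOR 5 = 8
The nim-sum is 8 ≠ 0, so this is an N-position: the player to move can win.

Winning position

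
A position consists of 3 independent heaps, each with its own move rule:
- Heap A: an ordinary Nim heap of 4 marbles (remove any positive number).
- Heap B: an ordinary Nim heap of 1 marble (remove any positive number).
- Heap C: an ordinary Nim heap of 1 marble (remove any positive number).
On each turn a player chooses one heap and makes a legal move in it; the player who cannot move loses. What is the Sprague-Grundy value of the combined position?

4

Heap A is a plain Nim heap of size 4, so its Grundy value is 4.
Heap B is a plain Nim heap of size 1, so its Grundy value is 1.
Heap C is a plain Nim heap of size 1, so its Grundy value is 1.
By the Sprague-Grundy theorem, the Grundy value of a sum of independent games is the XOR of the component values.
Combined value = 4 ⊕ 1 ⊕ 1 = 4.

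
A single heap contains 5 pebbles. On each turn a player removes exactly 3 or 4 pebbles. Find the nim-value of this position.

Grundy values for subtraction set {3, 4}:
k:     0  1  2  3  4  5
g(k):  0  0  0  1  1  1
So g(5) = 1.

1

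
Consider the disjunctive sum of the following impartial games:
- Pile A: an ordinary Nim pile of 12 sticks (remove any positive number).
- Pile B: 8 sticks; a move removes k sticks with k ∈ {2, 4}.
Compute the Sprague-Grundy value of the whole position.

13

Pile A is a plain Nim pile of size 12, so its Grundy value is 12.
Grundy values for pile B (subtraction set {2, 4}):
k:     0  1  2  3  4  5  6  7  8
g(k):  0  0  1  1  2  2  0  0  1
So g(8) = 1.
By the Sprague-Grundy theorem, the Grundy value of a sum of independent games is the XOR of the component values.
Combined value = 12 ⊕ 1 = 13.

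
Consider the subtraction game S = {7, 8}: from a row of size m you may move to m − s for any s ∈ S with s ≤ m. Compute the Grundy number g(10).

Grundy values for subtraction set {7, 8}:
g(0) = mex{} = 0
g(1) = mex{} = 0
g(2) = mex{} = 0
g(3) = mex{} = 0
g(4) = mex{} = 0
g(5) = mex{} = 0
g(6) = mex{} = 0
g(7) = mex{0} = 1
g(8) = mex{0} = 1
g(9) = mex{0} = 1
g(10) = mex{0} = 1
So g(10) = 1.

1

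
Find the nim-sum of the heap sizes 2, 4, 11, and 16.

29

Bitwise XOR of the heap sizes:
  00010  (2)
  00100  (4)
  01011  (11)
  10000  (16)
  -----
  11101  (29)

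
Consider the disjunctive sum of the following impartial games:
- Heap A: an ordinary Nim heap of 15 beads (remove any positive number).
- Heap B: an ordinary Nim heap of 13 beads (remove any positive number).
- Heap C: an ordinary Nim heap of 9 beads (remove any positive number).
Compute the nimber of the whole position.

11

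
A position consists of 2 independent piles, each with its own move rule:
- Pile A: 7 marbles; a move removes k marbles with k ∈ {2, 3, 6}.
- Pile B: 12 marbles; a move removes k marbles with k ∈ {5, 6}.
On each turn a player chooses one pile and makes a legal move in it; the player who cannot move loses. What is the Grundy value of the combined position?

1

Build the Grundy sequence for pile A with g(k) = mex{g(k−s) : s ∈ {2, 3, 6}, s ≤ k}:
k:     0  1  2  3  4  5  6  7
g(k):  0  0  1  1  2  0  3  1
So g(7) = 1.
For pile B, compute g(0), g(1), … with moves {5, 6}:
g(0) = mex{} = 0
g(1) = mex{} = 0
g(2) = mex{} = 0
g(3) = mex{} = 0
g(4) = mex{} = 0
g(5) = mex{0} = 1
g(6) = mex{0} = 1
g(7) = mex{0} = 1
g(8) = mex{0} = 1
g(9) = mex{0} = 1
g(10) = mex{0,1} = 2
g(11) = mex{1} = 0
g(12) = mex{1} = 0
So g(12) = 0.
By the Sprague-Grundy theorem, the Grundy value of a sum of independent games is the XOR of the component values.
Combined value = 1 ⊕ 0 = 1.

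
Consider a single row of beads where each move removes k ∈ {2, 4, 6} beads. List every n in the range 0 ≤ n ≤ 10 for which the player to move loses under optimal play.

0, 1, 8, 9

Build the Grundy sequence with g(k) = mex{g(k−s) : s ∈ {2, 4, 6}, s ≤ k}:
k:     0  1  2  3  4  5  6  7  8  9 10
g(k):  0  0  1  1  2  2  3  3  0  0  1
The P-positions (g = 0) in 0..10 are 0, 1, 8, 9.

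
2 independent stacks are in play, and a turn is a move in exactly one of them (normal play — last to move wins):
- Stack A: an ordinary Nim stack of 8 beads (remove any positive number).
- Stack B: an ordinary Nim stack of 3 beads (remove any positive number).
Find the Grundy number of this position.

11

Stack A is a plain Nim stack of size 8, so its Grundy value is 8.
Stack B is a plain Nim stack of size 3, so its Grundy value is 3.
By the Sprague-Grundy theorem, the Grundy value of a sum of independent games is the XOR of the component values.
Combined value = 8 ⊕ 3 = 11.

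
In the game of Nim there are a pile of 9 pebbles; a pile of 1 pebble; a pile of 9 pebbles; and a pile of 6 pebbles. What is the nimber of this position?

Write each in binary and XOR column by column:
  1001  (9)
  0001  (1)
  1001  (9)
  0110  (6)
  ----
  0111  (7)

7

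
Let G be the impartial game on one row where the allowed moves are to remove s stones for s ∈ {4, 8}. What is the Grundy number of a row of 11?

Grundy values for subtraction set {4, 8}:
k:     0  1  2  3  4  5  6  7  8  9 10 11
g(k):  0  0  0  0  1  1  1  1  2  2  2  2
So g(11) = 2.

2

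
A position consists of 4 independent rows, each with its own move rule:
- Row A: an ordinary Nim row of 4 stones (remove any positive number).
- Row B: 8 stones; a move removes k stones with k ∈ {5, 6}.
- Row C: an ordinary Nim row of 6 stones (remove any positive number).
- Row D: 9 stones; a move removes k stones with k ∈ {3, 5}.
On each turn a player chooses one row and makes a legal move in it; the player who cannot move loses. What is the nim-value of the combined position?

Row A is a plain Nim row of size 4, so its Grundy value is 4.
Grundy values for row B (subtraction set {5, 6}):
g(0) = mex{} = 0
g(1) = mex{} = 0
g(2) = mex{} = 0
g(3) = mex{} = 0
g(4) = mex{} = 0
g(5) = mex{0} = 1
g(6) = mex{0} = 1
g(7) = mex{0} = 1
g(8) = mex{0} = 1
So g(8) = 1.
Row C is a plain Nim row of size 6, so its Grundy value is 6.
Grundy values for row D (subtraction set {3, 5}):
k:     0  1  2  3  4  5  6  7  8  9
g(k):  0  0  0  1  1  1  2  2  0  0
So g(9) = 0.
By the Sprague-Grundy theorem, the Grundy value of a sum of independent games is the XOR of the component values.
Combined value = 4 ⊕ 1 ⊕ 6 ⊕ 0 = 3.

3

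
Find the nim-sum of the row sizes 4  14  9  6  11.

14

In binary:
  0100  (4)
  1110  (14)
  1001  (9)
  0110  (6)
  1011  (11)
  ----
  1110  (14)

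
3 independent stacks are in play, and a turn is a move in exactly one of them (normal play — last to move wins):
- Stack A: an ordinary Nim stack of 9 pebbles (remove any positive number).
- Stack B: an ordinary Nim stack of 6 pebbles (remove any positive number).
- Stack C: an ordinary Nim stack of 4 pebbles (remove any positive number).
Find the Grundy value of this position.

11

Stack A is a plain Nim stack of size 9, so its Grundy value is 9.
Stack B is a plain Nim stack of size 6, so its Grundy value is 6.
Stack C is a plain Nim stack of size 4, so its Grundy value is 4.
By the Sprague-Grundy theorem, the Grundy value of a sum of independent games is the XOR of the component values.
Combined value = 9 XOR 6 XOR 4 = 11.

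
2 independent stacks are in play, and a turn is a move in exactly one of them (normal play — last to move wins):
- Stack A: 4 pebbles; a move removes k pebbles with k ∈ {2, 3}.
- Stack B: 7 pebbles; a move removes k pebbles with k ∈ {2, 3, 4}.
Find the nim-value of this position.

2

For stack A, compute g(0), g(1), … with moves {2, 3}:
g(0) = mex{} = 0
g(1) = mex{} = 0
g(2) = mex{0} = 1
g(3) = mex{0} = 1
g(4) = mex{0,1} = 2
So g(4) = 2.
Build the Grundy sequence for stack B with g(k) = mex{g(k−s) : s ∈ {2, 3, 4}, s ≤ k}:
k:     0  1  2  3  4  5  6  7
g(k):  0  0  1  1  2  2  0  0
So g(7) = 0.
By the Sprague-Grundy theorem, the Grundy value of a sum of independent games is the XOR of the component values.
Combined value = 2 XOR 0 = 2.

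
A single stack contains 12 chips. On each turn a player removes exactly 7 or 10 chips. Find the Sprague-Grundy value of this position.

Grundy values for subtraction set {7, 10}:
k:     0  1  2  3  4  5  6  7  8  9 10 11 12
g(k):  0  0  0  0  0  0  0  1  1  1  1  1  1
So g(12) = 1.

1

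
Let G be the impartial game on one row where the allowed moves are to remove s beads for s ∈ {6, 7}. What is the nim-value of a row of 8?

Build the Grundy sequence with g(k) = mex{g(k−s) : s ∈ {6, 7}, s ≤ k}:
k:     0  1  2  3  4  5  6  7  8
g(k):  0  0  0  0  0  0  1  1  1
So g(8) = 1.

1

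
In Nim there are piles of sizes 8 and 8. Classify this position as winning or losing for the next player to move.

Losing position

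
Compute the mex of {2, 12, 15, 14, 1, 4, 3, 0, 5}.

6

The values 0, 1, 2, 3, 4, 5 are all present; 6 is the first non-negative integer missing from the set.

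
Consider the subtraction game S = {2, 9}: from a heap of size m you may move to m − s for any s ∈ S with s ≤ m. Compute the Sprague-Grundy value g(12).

Compute g(0), g(1), … for moves {2, 9}:
k:     0  1  2  3  4  5  6  7  8  9 10 11 12
g(k):  0  0  1  1  0  0  1  1  0  2  1  0  0
So g(12) = 0.

0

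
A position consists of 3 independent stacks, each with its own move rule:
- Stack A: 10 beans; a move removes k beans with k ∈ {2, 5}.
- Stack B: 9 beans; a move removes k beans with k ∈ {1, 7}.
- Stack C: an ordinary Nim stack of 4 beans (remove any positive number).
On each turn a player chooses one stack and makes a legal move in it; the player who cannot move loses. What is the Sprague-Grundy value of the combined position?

4

For stack A, compute g(0), g(1), … with moves {2, 5}:
g(0) = mex{} = 0
g(1) = mex{} = 0
g(2) = mex{0} = 1
g(3) = mex{0} = 1
g(4) = mex{1} = 0
g(5) = mex{0,1} = 2
g(6) = mex{0} = 1
g(7) = mex{1,2} = 0
g(8) = mex{1} = 0
g(9) = mex{0} = 1
g(10) = mex{0,2} = 1
So g(10) = 1.
Grundy values for stack B (subtraction set {1, 7}):
k:     0  1  2  3  4  5  6  7  8  9
g(k):  0  1  0  1  0  1  0  1  0  1
So g(9) = 1.
Stack C is a plain Nim stack of size 4, so its Grundy value is 4.
The value of a disjunctive sum is the nim-sum of the parts.
Combined value = 1 XOR 1 XOR 4 = 4.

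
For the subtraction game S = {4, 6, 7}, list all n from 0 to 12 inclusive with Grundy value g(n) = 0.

0, 1, 2, 3, 11, 12

Compute g(0), g(1), … for moves {4, 6, 7}:
g(0) = mex{} = 0
g(1) = mex{} = 0
g(2) = mex{} = 0
g(3) = mex{} = 0
g(4) = mex{0} = 1
g(5) = mex{0} = 1
g(6) = mex{0} = 1
g(7) = mex{0} = 1
g(8) = mex{0,1} = 2
g(9) = mex{0,1} = 2
g(10) = mex{0,1} = 2
g(11) = mex{1} = 0
g(12) = mex{1,2} = 0
The P-positions (g = 0) in 0..12 are 0, 1, 2, 3, 11, 12.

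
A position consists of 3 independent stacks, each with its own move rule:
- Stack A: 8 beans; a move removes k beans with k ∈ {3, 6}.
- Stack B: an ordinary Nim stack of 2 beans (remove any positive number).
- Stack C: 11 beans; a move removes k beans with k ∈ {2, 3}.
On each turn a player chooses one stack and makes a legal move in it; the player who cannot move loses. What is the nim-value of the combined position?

For stack A, compute g(0), g(1), … with moves {3, 6}:
k:     0  1  2  3  4  5  6  7  8
g(k):  0  0  0  1  1  1  2  2  2
So g(8) = 2.
Stack B is a plain Nim stack of size 2, so its Grundy value is 2.
For stack C, compute g(0), g(1), … with moves {2, 3}:
g(0) = mex{} = 0
g(1) = mex{} = 0
g(2) = mex{0} = 1
g(3) = mex{0} = 1
g(4) = mex{0,1} = 2
g(5) = mex{1} = 0
g(6) = mex{1,2} = 0
g(7) = mex{0,2} = 1
g(8) = mex{0} = 1
g(9) = mex{0,1} = 2
g(10) = mex{1} = 0
g(11) = mex{1,2} = 0
So g(11) = 0.
By the Sprague-Grundy theorem, the Grundy value of a sum of independent games is the XOR of the component values.
Combined value = 2 XOR 2 XOR 0 = 0.

0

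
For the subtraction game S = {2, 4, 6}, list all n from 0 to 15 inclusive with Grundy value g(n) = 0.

0, 1, 8, 9

Grundy values for subtraction set {2, 4, 6}:
k:     0  1  2  3  4  5  6  7  8  9 10 11 12 13 14 15
g(k):  0  0  1  1  2  2  3  3  0  0  1  1  2  2  3  3
The P-positions (g = 0) in 0..15 are 0, 1, 8, 9.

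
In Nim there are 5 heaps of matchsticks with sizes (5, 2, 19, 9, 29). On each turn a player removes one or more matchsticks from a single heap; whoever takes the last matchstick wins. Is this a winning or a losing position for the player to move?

Losing position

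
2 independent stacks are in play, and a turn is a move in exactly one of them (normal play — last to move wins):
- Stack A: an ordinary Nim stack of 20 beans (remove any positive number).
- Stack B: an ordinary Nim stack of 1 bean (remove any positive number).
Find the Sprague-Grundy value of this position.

21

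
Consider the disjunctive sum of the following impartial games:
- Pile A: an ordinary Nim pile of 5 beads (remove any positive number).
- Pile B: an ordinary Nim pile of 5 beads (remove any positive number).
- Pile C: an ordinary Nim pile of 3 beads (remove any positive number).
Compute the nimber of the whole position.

Pile A is a plain Nim pile of size 5, so its Grundy value is 5.
Pile B is a plain Nim pile of size 5, so its Grundy value is 5.
Pile C is a plain Nim pile of size 3, so its Grundy value is 3.
By the Sprague-Grundy theorem, the Grundy value of a sum of independent games is the XOR of the component values.
Combined value = 5 XOR 5 XOR 3 = 3.

3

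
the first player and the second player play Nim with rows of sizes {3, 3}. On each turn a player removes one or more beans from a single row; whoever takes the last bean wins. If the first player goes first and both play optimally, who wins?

Compute the nim-sum pairwise:
3 ⊕ 3 = 0
The nim-sum is 0, so this is a P-position: the player to move is in a losing position under optimal play; the first player is about to move from it and so loses — the second player wins.

the second player wins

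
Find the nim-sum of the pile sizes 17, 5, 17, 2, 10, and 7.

Write each in binary and XOR column by column:
  10001  (17)
  00101  (5)
  10001  (17)
  00010  (2)
  01010  (10)
  00111  (7)
  -----
  01010  (10)

10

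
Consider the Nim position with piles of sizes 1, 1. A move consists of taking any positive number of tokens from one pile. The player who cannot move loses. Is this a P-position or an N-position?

Nim-sum: 1 ⊕ 1 = 0.
The nim-sum is 0, so this is a P-position: the player to move is in a losing position under optimal play.

P-position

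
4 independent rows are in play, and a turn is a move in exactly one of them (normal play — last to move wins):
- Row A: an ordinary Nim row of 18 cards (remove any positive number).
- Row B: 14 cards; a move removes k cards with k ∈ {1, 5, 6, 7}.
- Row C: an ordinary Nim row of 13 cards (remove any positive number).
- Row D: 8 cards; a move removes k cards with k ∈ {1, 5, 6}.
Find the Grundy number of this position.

29

Row A is a plain Nim row of size 18, so its Grundy value is 18.
Build the Grundy sequence for row B with g(k) = mex{g(k−s) : s ∈ {1, 5, 6, 7}, s ≤ k}:
k:     0  1  2  3  4  5  6  7  8  9 10 11 12 13 14
g(k):  0  1  0  1  0  1  2  3  2  3  2  3  0  1  0
So g(14) = 0.
Row C is a plain Nim row of size 13, so its Grundy value is 13.
Build the Grundy sequence for row D with g(k) = mex{g(k−s) : s ∈ {1, 5, 6}, s ≤ k}:
k:     0  1  2  3  4  5  6  7  8
g(k):  0  1  0  1  0  1  2  3  2
So g(8) = 2.
The value of a disjunctive sum is the nim-sum of the parts.
Combined value = 18 XOR 0 XOR 13 XOR 2 = 29.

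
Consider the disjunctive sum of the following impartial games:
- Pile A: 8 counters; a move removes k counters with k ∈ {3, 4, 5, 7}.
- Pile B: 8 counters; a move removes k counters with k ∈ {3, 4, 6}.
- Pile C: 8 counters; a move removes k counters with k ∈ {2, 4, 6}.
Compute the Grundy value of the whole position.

Build the Grundy sequence for pile A with g(k) = mex{g(k−s) : s ∈ {3, 4, 5, 7}, s ≤ k}:
g(0) = mex{} = 0
g(1) = mex{} = 0
g(2) = mex{} = 0
g(3) = mex{0} = 1
g(4) = mex{0} = 1
g(5) = mex{0} = 1
g(6) = mex{0,1} = 2
g(7) = mex{0,1} = 2
g(8) = mex{0,1} = 2
So g(8) = 2.
Build the Grundy sequence for pile B with g(k) = mex{g(k−s) : s ∈ {3, 4, 6}, s ≤ k}:
k:     0  1  2  3  4  5  6  7  8
g(k):  0  0  0  1  1  1  2  2  2
So g(8) = 2.
For pile C, compute g(0), g(1), … with moves {2, 4, 6}:
g(0) = mex{} = 0
g(1) = mex{} = 0
g(2) = mex{0} = 1
g(3) = mex{0} = 1
g(4) = mex{0,1} = 2
g(5) = mex{0,1} = 2
g(6) = mex{0,1,2} = 3
g(7) = mex{0,1,2} = 3
g(8) = mex{1,2,3} = 0
So g(8) = 0.
The value of a disjunctive sum is the nim-sum of the parts.
Combined value = 2 ⊕ 2 ⊕ 0 = 0.

0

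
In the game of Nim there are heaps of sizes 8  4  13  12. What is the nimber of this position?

13

Compute the nim-sum pairwise:
8 ⊕ 4 = 12
12 ⊕ 13 = 1
1 ⊕ 12 = 13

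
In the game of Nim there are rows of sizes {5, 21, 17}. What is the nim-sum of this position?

1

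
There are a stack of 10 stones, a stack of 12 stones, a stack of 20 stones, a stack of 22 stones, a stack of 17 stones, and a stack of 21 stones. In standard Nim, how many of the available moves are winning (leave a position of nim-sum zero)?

0

Write each in binary and XOR column by column:
  01010  (10)
  01100  (12)
  10100  (20)
  10110  (22)
  10001  (17)
  10101  (21)
  -----
  00000  (0)
The nim-sum is already 0, so every move leaves a nonzero nim-sum — there are no winning moves.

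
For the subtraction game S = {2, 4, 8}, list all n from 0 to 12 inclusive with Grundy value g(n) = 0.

0, 1, 6, 7, 12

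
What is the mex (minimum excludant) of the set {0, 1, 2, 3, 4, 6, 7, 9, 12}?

5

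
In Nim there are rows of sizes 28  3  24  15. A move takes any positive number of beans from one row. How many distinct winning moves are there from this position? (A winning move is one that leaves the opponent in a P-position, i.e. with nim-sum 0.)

Bitwise XOR of the heap sizes:
  11100  (28)
  00011  (3)
  11000  (24)
  01111  (15)
  -----
  01000  (8)
The overall nim-sum is X = 8. A row of size p has a winning move iff p XOR X < p (reduce it to p XOR X).
  28: 28 XOR 8 = 20 < 28 — winning move (to 20).
  3: 3 XOR 8 = 11 ≥ 3 — no move.
  24: 24 XOR 8 = 16 < 24 — winning move (to 16).
  15: 15 XOR 8 = 7 < 15 — winning move (to 7).
That gives 3 winning moves.

3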